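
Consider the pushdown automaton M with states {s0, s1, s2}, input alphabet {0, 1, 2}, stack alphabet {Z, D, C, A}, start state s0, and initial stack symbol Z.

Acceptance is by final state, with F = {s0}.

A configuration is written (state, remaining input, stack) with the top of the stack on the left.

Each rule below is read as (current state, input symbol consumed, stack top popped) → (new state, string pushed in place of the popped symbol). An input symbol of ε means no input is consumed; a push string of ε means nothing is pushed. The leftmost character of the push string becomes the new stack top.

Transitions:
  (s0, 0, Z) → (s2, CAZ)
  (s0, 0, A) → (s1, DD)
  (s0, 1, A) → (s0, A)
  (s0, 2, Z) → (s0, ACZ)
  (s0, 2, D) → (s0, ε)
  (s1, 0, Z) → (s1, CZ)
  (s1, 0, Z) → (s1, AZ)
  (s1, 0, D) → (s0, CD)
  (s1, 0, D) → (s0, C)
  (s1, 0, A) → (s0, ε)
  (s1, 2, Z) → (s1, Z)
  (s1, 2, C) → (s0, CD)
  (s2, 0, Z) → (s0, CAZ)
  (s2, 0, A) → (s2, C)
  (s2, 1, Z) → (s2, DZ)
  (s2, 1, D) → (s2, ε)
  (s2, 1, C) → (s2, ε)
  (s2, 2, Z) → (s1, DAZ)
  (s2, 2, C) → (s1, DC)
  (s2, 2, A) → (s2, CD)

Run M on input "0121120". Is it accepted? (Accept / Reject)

One accepting computation: (s0, 0121120, Z) ⊢ (s2, 121120, CAZ) ⊢ (s2, 21120, AZ) ⊢ (s2, 1120, CDZ) ⊢ (s2, 120, DZ) ⊢ (s2, 20, Z) ⊢ (s1, 0, DAZ) ⊢ (s0, ε, CDAZ)
All input consumed and state s0 ∈ F.

Accept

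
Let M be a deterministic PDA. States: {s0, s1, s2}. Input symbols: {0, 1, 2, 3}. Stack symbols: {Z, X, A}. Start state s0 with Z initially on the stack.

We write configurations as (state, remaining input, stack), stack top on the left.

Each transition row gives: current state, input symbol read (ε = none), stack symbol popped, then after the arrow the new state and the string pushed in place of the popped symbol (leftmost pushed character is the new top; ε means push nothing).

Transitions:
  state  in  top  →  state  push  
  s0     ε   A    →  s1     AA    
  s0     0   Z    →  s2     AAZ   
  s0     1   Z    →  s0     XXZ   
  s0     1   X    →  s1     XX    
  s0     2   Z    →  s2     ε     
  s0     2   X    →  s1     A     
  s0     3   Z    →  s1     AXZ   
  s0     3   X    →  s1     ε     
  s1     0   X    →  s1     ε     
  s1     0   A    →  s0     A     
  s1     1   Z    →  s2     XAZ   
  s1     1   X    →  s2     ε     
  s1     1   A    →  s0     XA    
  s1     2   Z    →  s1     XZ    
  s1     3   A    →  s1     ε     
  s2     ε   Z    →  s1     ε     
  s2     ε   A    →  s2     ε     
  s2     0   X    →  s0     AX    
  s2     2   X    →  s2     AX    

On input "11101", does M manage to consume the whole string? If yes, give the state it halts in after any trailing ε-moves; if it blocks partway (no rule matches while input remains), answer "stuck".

s0

(s0, 11101, Z)
  read 1, top Z: go to s0, push XXZ → (s0, 1101, XXZ)
  read 1, top X: go to s1, push XX → (s1, 101, XXXZ)
  read 1, top X: go to s2, push ε → (s2, 01, XXZ)
  read 0, top X: go to s0, push AX → (s0, 1, AXXZ)
  ε-move, top A: go to s1, push AA → (s1, 1, AAXXZ)
  read 1, top A: go to s0, push XA → (s0, ε, XAAXXZ)
All input consumed; M is in state s0.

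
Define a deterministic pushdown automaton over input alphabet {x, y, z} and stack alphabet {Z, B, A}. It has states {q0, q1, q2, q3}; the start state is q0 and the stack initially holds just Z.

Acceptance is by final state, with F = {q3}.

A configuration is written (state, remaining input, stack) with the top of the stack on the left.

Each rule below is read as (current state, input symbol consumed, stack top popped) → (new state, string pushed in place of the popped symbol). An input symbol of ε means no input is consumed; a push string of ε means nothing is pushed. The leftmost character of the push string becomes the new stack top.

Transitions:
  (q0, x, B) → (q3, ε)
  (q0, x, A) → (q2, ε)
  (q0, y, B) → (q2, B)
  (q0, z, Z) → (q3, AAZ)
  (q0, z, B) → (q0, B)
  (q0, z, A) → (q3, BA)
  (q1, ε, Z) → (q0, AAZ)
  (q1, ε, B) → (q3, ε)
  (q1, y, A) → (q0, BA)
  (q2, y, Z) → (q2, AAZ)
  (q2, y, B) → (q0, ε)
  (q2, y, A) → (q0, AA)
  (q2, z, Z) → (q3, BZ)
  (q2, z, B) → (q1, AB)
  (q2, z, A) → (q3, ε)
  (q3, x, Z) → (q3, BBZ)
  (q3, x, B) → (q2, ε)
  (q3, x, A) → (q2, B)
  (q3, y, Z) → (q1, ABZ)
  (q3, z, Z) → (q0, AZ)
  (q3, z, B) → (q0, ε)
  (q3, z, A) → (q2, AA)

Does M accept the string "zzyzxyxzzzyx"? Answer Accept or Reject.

Reject

(q0, zzyzxyxzzzyx, Z)
  read z, top Z: go to q3, push AAZ → (q3, zyzxyxzzzyx, AAZ)
  read z, top A: go to q2, push AA → (q2, yzxyxzzzyx, AAAZ)
  read y, top A: go to q0, push AA → (q0, zxyxzzzyx, AAAAZ)
  read z, top A: go to q3, push BA → (q3, xyxzzzyx, BAAAAZ)
  read x, top B: go to q2, push ε → (q2, yxzzzyx, AAAAZ)
  read y, top A: go to q0, push AA → (q0, xzzzyx, AAAAAZ)
  read x, top A: go to q2, push ε → (q2, zzzyx, AAAAZ)
  read z, top A: go to q3, push ε → (q3, zzyx, AAAZ)
  read z, top A: go to q2, push AA → (q2, zyx, AAAAZ)
  read z, top A: go to q3, push ε → (q3, yx, AAAZ)
No transition applies at (q3, yx, AAAZ); input not fully consumed.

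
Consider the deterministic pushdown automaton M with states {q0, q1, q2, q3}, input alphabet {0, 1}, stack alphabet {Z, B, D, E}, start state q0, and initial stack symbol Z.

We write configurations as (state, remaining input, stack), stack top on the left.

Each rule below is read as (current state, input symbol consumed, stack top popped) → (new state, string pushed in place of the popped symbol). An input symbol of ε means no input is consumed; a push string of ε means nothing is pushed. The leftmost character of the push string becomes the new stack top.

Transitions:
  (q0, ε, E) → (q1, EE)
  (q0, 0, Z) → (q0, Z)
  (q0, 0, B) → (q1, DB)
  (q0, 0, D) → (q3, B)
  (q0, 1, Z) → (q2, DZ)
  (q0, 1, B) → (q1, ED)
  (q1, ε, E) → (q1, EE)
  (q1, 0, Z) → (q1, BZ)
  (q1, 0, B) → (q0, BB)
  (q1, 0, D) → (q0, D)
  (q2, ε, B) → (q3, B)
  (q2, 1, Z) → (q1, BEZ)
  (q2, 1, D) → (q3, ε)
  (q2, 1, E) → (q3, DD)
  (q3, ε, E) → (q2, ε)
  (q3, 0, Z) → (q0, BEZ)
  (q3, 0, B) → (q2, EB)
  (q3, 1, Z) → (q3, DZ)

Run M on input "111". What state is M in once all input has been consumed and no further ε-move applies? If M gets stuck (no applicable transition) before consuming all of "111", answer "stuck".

(q0, 111, Z)
  read 1, top Z: go to q2, push DZ → (q2, 11, DZ)
  read 1, top D: go to q3, push ε → (q3, 1, Z)
  read 1, top Z: go to q3, push DZ → (q3, ε, DZ)
All input consumed; M is in state q3.

q3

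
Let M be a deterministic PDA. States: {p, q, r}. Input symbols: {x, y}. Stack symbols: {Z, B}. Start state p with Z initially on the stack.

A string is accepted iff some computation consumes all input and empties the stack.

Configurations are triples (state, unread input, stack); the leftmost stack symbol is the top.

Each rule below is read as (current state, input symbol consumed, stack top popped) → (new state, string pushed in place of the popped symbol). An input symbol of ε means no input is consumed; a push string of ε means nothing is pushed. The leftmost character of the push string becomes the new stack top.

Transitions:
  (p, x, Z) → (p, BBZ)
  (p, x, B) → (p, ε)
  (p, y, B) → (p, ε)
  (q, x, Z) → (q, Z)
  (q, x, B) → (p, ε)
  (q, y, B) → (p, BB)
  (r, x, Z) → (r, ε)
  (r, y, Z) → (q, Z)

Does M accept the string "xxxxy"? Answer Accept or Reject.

(p, xxxxy, Z) ⊢ (p, xxxy, BBZ) ⊢ (p, xxy, BZ) ⊢ (p, xy, Z) ⊢ (p, y, BBZ) ⊢ (p, ε, BZ)
All input consumed; stack is BZ, not empty, and no further ε-move applies.

Reject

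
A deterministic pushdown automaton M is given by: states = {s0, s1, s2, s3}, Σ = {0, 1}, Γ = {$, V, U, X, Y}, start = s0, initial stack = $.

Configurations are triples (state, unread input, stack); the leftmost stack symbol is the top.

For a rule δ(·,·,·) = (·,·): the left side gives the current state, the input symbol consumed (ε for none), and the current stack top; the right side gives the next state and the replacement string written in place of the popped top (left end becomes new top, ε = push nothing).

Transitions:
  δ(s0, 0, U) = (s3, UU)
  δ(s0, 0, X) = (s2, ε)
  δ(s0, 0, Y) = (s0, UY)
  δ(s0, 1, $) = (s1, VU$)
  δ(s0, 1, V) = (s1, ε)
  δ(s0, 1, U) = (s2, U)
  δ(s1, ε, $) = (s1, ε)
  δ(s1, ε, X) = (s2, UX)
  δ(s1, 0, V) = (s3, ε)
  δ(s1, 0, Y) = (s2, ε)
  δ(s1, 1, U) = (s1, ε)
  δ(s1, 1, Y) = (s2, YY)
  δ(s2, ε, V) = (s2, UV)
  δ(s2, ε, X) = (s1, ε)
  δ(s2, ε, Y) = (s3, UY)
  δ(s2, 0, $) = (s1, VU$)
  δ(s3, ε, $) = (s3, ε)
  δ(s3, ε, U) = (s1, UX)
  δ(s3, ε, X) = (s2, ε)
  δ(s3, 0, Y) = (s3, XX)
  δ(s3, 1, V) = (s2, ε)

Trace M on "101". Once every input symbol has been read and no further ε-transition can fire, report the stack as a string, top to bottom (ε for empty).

UX$

(s0, 101, $) ⊢ (s1, 01, VU$) ⊢ (s3, 1, U$) ⊢ (s1, 1, UX$) ⊢ (s1, ε, X$) ⊢ (s2, ε, UX$)
All input consumed in state s2 with stack UX$.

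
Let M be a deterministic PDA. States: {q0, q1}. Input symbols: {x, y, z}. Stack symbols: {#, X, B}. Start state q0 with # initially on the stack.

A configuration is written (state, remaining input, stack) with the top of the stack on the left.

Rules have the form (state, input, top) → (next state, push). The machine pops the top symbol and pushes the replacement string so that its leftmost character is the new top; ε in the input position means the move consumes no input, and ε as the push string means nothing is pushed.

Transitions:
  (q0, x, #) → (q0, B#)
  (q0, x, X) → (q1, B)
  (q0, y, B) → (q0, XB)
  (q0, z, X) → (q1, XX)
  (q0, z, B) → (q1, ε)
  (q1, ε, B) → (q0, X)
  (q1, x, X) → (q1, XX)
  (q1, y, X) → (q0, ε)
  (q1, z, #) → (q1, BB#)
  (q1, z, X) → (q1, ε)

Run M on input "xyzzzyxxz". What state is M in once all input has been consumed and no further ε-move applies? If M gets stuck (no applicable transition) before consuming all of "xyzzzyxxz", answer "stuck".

(q0, xyzzzyxxz, #) ⊢ (q0, yzzzyxxz, B#) ⊢ (q0, zzzyxxz, XB#) ⊢ (q1, zzyxxz, XXB#) ⊢ (q1, zyxxz, XB#) ⊢ (q1, yxxz, B#) ⊢ (q0, yxxz, X#)
No transition for (q0, y, top X); M blocks with input yxxz remaining.

stuck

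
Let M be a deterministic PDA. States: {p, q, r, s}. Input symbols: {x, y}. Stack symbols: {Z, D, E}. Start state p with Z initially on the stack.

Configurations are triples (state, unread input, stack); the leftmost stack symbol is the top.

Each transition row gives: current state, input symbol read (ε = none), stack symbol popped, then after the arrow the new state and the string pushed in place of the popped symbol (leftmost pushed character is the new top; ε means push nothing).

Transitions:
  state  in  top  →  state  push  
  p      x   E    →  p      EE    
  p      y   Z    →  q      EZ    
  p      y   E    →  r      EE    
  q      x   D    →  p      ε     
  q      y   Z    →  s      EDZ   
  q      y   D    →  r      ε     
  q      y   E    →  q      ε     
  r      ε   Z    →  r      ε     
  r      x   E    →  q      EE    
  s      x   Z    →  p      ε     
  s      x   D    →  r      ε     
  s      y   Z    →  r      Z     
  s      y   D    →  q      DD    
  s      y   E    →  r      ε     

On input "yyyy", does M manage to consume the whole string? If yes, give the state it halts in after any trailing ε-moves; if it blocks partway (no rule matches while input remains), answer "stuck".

(p, yyyy, Z)
  read y, top Z: go to q, push EZ → (q, yyy, EZ)
  read y, top E: go to q, push ε → (q, yy, Z)
  read y, top Z: go to s, push EDZ → (s, y, EDZ)
  read y, top E: go to r, push ε → (r, ε, DZ)
All input consumed; M is in state r.

r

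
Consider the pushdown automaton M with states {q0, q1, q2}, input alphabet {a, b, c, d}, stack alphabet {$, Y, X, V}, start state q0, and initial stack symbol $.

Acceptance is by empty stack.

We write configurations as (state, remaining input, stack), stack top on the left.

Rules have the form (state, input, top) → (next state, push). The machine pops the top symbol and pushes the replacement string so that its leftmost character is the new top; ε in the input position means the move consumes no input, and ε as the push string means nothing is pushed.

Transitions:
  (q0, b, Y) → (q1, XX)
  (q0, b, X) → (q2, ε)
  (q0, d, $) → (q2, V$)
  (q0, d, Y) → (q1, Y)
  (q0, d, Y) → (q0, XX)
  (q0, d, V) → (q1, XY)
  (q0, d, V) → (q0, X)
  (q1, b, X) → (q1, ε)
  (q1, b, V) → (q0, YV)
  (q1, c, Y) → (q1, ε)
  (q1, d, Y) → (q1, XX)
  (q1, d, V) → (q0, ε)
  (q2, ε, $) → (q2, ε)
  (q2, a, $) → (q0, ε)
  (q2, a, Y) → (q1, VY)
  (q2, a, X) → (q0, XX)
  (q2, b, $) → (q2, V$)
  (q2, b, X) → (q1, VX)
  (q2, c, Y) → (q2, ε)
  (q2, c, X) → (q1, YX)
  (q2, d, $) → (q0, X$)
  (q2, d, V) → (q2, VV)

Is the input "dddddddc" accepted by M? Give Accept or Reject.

No computation consumes all input and empties the stack.

Reject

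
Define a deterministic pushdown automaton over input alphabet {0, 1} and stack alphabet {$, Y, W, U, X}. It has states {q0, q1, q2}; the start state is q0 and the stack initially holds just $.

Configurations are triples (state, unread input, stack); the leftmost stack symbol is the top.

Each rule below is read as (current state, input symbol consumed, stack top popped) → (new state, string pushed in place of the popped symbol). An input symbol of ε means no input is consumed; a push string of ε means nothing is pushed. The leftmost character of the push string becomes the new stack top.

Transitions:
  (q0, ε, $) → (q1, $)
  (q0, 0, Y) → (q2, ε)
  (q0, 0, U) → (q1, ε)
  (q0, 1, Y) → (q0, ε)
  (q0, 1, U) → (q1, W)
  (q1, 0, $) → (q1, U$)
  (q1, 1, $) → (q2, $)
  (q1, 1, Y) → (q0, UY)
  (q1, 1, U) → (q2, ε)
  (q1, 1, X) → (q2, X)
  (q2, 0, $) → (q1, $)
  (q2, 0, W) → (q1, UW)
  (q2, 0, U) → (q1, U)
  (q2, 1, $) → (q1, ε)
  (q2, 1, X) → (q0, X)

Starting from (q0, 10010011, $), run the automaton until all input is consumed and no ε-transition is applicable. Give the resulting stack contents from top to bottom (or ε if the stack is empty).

(q0, 10010011, $)
  ε-move, top $: go to q1, push $ → (q1, 10010011, $)
  read 1, top $: go to q2, push $ → (q2, 0010011, $)
  read 0, top $: go to q1, push $ → (q1, 010011, $)
  read 0, top $: go to q1, push U$ → (q1, 10011, U$)
  read 1, top U: go to q2, push ε → (q2, 0011, $)
  read 0, top $: go to q1, push $ → (q1, 011, $)
  read 0, top $: go to q1, push U$ → (q1, 11, U$)
  read 1, top U: go to q2, push ε → (q2, 1, $)
  read 1, top $: go to q1, push ε → (q1, ε, ε)
All input consumed in state q1 with stack ε.

ε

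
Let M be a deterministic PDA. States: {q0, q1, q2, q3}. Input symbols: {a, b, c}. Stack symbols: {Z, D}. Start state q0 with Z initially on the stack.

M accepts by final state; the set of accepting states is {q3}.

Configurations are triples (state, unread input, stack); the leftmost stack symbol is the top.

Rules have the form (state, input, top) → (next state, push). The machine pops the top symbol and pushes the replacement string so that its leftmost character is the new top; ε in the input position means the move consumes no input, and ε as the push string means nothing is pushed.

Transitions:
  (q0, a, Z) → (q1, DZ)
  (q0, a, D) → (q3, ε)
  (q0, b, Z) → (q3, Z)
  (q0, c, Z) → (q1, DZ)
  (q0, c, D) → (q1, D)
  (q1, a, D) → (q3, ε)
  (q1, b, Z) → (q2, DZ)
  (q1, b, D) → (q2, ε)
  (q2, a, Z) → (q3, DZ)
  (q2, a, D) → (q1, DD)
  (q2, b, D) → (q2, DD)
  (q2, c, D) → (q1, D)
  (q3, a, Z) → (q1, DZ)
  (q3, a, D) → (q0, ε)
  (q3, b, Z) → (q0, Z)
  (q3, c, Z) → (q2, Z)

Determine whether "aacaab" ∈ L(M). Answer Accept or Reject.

Accept

(q0, aacaab, Z)
  read a, top Z: go to q1, push DZ → (q1, acaab, DZ)
  read a, top D: go to q3, push ε → (q3, caab, Z)
  read c, top Z: go to q2, push Z → (q2, aab, Z)
  read a, top Z: go to q3, push DZ → (q3, ab, DZ)
  read a, top D: go to q0, push ε → (q0, b, Z)
  read b, top Z: go to q3, push Z → (q3, ε, Z)
All input consumed; state q3 ∈ F.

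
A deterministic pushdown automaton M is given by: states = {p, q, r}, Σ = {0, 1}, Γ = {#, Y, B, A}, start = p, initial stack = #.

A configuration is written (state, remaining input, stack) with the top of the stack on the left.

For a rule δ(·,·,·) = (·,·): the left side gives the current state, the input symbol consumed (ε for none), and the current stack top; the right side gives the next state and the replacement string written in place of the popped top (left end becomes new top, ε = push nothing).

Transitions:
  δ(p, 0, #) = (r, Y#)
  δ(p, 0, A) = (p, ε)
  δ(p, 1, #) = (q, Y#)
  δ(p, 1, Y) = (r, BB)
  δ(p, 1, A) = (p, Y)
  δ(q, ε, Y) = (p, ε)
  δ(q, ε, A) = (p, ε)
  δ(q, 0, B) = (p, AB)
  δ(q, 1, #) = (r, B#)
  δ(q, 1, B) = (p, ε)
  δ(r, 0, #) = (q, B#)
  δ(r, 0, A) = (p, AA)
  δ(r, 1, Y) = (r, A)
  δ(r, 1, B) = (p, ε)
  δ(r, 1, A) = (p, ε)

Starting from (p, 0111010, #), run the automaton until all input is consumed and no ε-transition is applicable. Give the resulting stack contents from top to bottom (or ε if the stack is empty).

AA#

(p, 0111010, #) ⊢ (r, 111010, Y#) ⊢ (r, 11010, A#) ⊢ (p, 1010, #) ⊢ (q, 010, Y#) ⊢ (p, 010, #) ⊢ (r, 10, Y#) ⊢ (r, 0, A#) ⊢ (p, ε, AA#)
All input consumed in state p with stack AA#.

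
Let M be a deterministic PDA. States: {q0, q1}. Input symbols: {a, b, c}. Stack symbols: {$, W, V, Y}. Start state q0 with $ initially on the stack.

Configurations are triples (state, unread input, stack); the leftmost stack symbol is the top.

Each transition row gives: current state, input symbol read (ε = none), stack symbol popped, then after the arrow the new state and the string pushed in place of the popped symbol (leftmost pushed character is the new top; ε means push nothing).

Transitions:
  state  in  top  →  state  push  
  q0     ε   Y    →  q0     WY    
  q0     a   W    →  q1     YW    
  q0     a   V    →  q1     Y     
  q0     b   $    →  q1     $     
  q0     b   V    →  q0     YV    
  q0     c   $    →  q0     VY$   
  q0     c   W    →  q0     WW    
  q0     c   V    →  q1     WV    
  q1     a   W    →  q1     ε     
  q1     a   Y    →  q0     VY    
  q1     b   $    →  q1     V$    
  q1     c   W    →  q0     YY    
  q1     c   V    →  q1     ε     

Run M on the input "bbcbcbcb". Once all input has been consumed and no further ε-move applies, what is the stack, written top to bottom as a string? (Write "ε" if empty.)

V$

(q0, bbcbcbcb, $)
  read b, top $: go to q1, push $ → (q1, bcbcbcb, $)
  read b, top $: go to q1, push V$ → (q1, cbcbcb, V$)
  read c, top V: go to q1, push ε → (q1, bcbcb, $)
  read b, top $: go to q1, push V$ → (q1, cbcb, V$)
  read c, top V: go to q1, push ε → (q1, bcb, $)
  read b, top $: go to q1, push V$ → (q1, cb, V$)
  read c, top V: go to q1, push ε → (q1, b, $)
  read b, top $: go to q1, push V$ → (q1, ε, V$)
All input consumed in state q1 with stack V$.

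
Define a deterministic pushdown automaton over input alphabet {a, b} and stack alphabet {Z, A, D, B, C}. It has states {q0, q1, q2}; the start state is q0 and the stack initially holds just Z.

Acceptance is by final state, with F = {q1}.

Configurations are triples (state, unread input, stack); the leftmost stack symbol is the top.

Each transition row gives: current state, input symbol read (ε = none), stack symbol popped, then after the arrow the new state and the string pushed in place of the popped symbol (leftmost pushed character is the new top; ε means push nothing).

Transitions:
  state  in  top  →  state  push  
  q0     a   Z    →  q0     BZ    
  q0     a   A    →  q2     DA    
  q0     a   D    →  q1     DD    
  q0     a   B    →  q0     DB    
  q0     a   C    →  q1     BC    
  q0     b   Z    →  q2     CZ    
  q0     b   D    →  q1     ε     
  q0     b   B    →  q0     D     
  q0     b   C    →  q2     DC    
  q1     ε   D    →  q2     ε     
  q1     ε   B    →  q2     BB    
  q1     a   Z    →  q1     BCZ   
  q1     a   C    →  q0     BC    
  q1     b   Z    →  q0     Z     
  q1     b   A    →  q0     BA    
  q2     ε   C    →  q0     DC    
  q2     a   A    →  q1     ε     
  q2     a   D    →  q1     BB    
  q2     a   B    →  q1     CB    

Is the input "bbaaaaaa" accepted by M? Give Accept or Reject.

Reject

(q0, bbaaaaaa, Z) ⊢ (q2, baaaaaa, CZ) ⊢ (q0, baaaaaa, DCZ) ⊢ (q1, aaaaaa, CZ) ⊢ (q0, aaaaa, BCZ) ⊢ (q0, aaaa, DBCZ) ⊢ (q1, aaa, DDBCZ) ⊢ (q2, aaa, DBCZ) ⊢ (q1, aa, BBBCZ) ⊢ (q2, aa, BBBBCZ) ⊢ (q1, a, CBBBBCZ) ⊢ (q0, ε, BCBBBBCZ)
All input consumed; state q0 ∉ F and no further ε-move applies.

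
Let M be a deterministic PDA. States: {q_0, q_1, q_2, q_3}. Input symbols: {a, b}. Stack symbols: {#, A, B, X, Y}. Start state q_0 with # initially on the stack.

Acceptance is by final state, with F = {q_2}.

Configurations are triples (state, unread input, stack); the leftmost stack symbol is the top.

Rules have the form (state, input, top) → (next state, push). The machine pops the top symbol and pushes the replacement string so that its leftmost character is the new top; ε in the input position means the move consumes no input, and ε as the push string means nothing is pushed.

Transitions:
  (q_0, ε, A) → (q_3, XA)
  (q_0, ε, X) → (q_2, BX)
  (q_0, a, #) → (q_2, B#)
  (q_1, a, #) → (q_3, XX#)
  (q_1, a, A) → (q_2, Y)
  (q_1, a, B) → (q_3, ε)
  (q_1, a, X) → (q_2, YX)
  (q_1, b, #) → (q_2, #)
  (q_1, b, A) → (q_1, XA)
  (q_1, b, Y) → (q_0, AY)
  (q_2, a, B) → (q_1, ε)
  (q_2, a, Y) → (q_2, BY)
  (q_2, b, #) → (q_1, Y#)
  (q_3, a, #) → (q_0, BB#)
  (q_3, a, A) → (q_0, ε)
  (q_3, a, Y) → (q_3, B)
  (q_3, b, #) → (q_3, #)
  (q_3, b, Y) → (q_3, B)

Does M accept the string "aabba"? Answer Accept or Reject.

(q_0, aabba, #)
  read a, top #: go to q_2, push B# → (q_2, abba, B#)
  read a, top B: go to q_1, push ε → (q_1, bba, #)
  read b, top #: go to q_2, push # → (q_2, ba, #)
  read b, top #: go to q_1, push Y# → (q_1, a, Y#)
No transition applies at (q_1, a, Y#); input not fully consumed.

Reject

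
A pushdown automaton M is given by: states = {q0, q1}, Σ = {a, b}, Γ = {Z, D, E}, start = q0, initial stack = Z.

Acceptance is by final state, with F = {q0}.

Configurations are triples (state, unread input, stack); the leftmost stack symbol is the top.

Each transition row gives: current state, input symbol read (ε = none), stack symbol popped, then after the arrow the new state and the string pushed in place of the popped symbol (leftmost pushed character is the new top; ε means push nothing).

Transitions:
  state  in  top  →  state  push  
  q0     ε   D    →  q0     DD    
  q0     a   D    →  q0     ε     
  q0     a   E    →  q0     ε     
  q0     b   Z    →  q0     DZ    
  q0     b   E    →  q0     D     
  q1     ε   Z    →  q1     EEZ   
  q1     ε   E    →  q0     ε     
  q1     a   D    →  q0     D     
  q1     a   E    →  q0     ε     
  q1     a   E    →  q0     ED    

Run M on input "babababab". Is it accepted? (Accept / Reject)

Accept

One accepting computation: (q0, babababab, Z) ⊢ (q0, abababab, DZ) ⊢ (q0, bababab, Z) ⊢ (q0, ababab, DZ) ⊢ (q0, babab, Z) ⊢ (q0, abab, DZ) ⊢ (q0, bab, Z) ⊢ (q0, ab, DZ) ⊢ (q0, b, Z) ⊢ (q0, ε, DZ)
All input consumed and state q0 ∈ F.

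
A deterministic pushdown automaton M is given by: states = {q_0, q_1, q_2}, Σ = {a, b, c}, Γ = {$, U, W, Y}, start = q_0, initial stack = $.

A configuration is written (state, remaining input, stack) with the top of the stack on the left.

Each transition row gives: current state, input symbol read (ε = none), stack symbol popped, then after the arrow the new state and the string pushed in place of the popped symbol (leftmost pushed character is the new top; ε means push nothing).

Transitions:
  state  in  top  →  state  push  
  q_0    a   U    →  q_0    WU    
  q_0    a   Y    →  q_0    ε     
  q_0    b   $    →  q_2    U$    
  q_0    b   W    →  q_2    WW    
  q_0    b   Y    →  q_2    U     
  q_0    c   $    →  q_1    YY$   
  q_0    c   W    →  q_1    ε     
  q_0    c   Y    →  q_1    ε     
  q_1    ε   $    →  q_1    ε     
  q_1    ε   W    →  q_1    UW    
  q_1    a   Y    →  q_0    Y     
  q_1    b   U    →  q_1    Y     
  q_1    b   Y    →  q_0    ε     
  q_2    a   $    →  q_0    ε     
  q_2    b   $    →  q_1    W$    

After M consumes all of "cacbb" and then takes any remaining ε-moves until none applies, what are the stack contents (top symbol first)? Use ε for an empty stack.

U$

(q_0, cacbb, $) ⊢ (q_1, acbb, YY$) ⊢ (q_0, cbb, YY$) ⊢ (q_1, bb, Y$) ⊢ (q_0, b, $) ⊢ (q_2, ε, U$)
All input consumed in state q_2 with stack U$.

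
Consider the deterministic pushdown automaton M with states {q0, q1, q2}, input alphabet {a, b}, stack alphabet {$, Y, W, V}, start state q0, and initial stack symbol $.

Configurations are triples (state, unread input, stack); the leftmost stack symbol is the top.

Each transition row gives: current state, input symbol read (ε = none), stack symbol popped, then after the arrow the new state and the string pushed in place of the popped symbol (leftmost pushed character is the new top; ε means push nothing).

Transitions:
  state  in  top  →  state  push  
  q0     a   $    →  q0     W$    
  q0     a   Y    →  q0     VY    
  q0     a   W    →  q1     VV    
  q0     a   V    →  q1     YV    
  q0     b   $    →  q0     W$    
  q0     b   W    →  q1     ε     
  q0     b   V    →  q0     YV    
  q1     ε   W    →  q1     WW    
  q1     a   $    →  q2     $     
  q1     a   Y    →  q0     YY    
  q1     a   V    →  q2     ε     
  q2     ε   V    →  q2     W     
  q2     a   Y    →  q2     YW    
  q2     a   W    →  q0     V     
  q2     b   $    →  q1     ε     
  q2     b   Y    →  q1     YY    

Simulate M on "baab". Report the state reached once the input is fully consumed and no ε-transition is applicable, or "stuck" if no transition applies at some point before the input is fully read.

(q0, baab, $)
  read b, top $: go to q0, push W$ → (q0, aab, W$)
  read a, top W: go to q1, push VV → (q1, ab, VV$)
  read a, top V: go to q2, push ε → (q2, b, V$)
  ε-move, top V: go to q2, push W → (q2, b, W$)
No transition for (q2, b, top W); M blocks with input b remaining.

stuck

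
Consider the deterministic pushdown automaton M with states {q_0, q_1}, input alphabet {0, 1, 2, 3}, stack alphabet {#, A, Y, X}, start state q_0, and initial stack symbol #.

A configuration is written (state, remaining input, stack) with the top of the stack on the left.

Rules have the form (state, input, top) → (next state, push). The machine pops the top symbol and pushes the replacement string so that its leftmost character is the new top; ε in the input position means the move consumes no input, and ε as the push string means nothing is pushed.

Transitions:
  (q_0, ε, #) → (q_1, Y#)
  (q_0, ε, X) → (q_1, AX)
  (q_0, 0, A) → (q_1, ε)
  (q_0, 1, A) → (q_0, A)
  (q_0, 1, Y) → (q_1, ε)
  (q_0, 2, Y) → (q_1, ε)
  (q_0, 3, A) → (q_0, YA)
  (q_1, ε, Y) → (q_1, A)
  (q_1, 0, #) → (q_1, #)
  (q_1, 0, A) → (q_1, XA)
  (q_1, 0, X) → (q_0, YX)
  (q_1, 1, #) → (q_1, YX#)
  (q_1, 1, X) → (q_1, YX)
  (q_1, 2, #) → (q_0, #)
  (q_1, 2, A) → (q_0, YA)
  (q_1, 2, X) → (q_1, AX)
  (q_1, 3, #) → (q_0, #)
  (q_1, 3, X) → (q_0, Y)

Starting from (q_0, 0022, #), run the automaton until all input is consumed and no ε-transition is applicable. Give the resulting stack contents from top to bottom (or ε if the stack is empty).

(q_0, 0022, #)
  ε-move, top #: go to q_1, push Y# → (q_1, 0022, Y#)
  ε-move, top Y: go to q_1, push A → (q_1, 0022, A#)
  read 0, top A: go to q_1, push XA → (q_1, 022, XA#)
  read 0, top X: go to q_0, push YX → (q_0, 22, YXA#)
  read 2, top Y: go to q_1, push ε → (q_1, 2, XA#)
  read 2, top X: go to q_1, push AX → (q_1, ε, AXA#)
All input consumed in state q_1 with stack AXA#.

AXA#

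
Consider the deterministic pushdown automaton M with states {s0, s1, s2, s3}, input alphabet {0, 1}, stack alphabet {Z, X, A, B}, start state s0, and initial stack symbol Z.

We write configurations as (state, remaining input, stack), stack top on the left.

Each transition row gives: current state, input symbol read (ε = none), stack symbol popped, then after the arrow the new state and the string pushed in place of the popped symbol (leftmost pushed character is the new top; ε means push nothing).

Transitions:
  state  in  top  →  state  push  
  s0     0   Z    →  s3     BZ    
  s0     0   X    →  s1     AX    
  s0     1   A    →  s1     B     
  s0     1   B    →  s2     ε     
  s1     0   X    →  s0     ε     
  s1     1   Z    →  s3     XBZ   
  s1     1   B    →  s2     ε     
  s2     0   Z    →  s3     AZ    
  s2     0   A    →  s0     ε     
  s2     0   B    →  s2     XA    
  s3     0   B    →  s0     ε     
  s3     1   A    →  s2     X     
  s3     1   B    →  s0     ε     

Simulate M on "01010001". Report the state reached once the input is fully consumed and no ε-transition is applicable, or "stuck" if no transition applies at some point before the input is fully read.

(s0, 01010001, Z)
  read 0, top Z: go to s3, push BZ → (s3, 1010001, BZ)
  read 1, top B: go to s0, push ε → (s0, 010001, Z)
  read 0, top Z: go to s3, push BZ → (s3, 10001, BZ)
  read 1, top B: go to s0, push ε → (s0, 0001, Z)
  read 0, top Z: go to s3, push BZ → (s3, 001, BZ)
  read 0, top B: go to s0, push ε → (s0, 01, Z)
  read 0, top Z: go to s3, push BZ → (s3, 1, BZ)
  read 1, top B: go to s0, push ε → (s0, ε, Z)
All input consumed; M is in state s0.

s0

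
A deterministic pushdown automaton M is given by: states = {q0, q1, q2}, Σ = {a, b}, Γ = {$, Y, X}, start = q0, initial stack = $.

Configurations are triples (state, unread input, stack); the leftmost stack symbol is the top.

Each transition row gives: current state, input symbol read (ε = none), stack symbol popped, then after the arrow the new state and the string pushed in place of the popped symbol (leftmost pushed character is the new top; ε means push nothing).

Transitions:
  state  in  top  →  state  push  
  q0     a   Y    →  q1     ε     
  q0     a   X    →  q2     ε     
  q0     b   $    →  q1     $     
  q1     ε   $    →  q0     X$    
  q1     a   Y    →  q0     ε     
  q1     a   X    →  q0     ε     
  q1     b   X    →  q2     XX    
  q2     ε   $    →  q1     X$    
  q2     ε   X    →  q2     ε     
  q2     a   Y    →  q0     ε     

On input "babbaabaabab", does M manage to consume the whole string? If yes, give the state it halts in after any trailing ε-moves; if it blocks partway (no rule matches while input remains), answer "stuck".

stuck

(q0, babbaabaabab, $) ⊢ (q1, abbaabaabab, $) ⊢ (q0, abbaabaabab, X$) ⊢ (q2, bbaabaabab, $) ⊢ (q1, bbaabaabab, X$) ⊢ (q2, baabaabab, XX$) ⊢ (q2, baabaabab, X$) ⊢ (q2, baabaabab, $) ⊢ (q1, baabaabab, X$) ⊢ (q2, aabaabab, XX$) ⊢ (q2, aabaabab, X$) ⊢ (q2, aabaabab, $) ⊢ (q1, aabaabab, X$) ⊢ (q0, abaabab, $)
No transition for (q0, a, top $); M blocks with input abaabab remaining.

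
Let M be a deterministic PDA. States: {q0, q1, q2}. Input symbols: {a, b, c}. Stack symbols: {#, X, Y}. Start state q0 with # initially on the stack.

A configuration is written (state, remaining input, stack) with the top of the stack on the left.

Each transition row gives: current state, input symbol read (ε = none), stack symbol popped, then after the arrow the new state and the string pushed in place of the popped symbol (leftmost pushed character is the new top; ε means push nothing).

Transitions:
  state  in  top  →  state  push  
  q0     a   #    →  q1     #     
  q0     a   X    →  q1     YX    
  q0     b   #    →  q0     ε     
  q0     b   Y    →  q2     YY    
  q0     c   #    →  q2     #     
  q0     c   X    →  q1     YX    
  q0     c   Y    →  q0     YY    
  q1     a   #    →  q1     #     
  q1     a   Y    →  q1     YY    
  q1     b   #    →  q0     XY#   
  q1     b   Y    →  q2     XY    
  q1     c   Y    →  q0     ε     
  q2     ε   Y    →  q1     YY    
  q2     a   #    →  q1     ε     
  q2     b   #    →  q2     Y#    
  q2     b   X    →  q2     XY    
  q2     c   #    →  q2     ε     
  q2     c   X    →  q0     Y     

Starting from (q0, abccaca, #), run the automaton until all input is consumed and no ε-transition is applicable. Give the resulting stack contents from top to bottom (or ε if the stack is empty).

YXY#

(q0, abccaca, #)
  read a, top #: go to q1, push # → (q1, bccaca, #)
  read b, top #: go to q0, push XY# → (q0, ccaca, XY#)
  read c, top X: go to q1, push YX → (q1, caca, YXY#)
  read c, top Y: go to q0, push ε → (q0, aca, XY#)
  read a, top X: go to q1, push YX → (q1, ca, YXY#)
  read c, top Y: go to q0, push ε → (q0, a, XY#)
  read a, top X: go to q1, push YX → (q1, ε, YXY#)
All input consumed in state q1 with stack YXY#.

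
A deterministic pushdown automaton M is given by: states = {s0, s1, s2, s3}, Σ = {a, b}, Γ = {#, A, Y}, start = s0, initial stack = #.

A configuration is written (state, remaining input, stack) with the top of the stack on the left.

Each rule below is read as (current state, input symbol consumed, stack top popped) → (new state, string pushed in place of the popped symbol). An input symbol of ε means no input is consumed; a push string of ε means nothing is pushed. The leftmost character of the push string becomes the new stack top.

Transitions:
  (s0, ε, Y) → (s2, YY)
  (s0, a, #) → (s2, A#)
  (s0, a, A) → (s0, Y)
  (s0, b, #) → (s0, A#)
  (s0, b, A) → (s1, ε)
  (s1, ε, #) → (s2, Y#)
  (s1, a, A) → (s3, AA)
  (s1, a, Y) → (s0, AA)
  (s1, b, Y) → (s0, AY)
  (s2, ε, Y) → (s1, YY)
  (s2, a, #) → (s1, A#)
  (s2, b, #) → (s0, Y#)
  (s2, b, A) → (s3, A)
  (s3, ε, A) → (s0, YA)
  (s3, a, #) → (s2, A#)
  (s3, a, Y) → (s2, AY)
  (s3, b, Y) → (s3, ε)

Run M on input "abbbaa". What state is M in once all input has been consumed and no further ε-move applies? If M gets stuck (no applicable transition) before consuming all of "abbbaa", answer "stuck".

s1

(s0, abbbaa, #)
  read a, top #: go to s2, push A# → (s2, bbbaa, A#)
  read b, top A: go to s3, push A → (s3, bbaa, A#)
  ε-move, top A: go to s0, push YA → (s0, bbaa, YA#)
  ε-move, top Y: go to s2, push YY → (s2, bbaa, YYA#)
  ε-move, top Y: go to s1, push YY → (s1, bbaa, YYYA#)
  read b, top Y: go to s0, push AY → (s0, baa, AYYYA#)
  read b, top A: go to s1, push ε → (s1, aa, YYYA#)
  read a, top Y: go to s0, push AA → (s0, a, AAYYA#)
  read a, top A: go to s0, push Y → (s0, ε, YAYYA#)
  ε-move, top Y: go to s2, push YY → (s2, ε, YYAYYA#)
  ε-move, top Y: go to s1, push YY → (s1, ε, YYYAYYA#)
All input consumed; M is in state s1.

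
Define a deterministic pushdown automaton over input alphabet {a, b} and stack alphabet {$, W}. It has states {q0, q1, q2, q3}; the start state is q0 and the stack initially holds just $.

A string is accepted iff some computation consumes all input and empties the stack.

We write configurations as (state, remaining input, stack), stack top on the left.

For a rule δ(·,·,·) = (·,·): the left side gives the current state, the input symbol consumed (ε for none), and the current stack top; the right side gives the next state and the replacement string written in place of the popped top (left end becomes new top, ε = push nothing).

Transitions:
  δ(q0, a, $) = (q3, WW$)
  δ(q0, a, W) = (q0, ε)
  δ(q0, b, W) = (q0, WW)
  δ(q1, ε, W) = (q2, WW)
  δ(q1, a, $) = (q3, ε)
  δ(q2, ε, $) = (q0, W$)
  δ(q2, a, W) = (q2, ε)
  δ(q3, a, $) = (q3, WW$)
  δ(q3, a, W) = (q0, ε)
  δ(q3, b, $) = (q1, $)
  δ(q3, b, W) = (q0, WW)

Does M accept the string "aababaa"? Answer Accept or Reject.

Reject

(q0, aababaa, $)
  read a, top $: go to q3, push WW$ → (q3, ababaa, WW$)
  read a, top W: go to q0, push ε → (q0, babaa, W$)
  read b, top W: go to q0, push WW → (q0, abaa, WW$)
  read a, top W: go to q0, push ε → (q0, baa, W$)
  read b, top W: go to q0, push WW → (q0, aa, WW$)
  read a, top W: go to q0, push ε → (q0, a, W$)
  read a, top W: go to q0, push ε → (q0, ε, $)
All input consumed; stack is $, not empty, and no further ε-move applies.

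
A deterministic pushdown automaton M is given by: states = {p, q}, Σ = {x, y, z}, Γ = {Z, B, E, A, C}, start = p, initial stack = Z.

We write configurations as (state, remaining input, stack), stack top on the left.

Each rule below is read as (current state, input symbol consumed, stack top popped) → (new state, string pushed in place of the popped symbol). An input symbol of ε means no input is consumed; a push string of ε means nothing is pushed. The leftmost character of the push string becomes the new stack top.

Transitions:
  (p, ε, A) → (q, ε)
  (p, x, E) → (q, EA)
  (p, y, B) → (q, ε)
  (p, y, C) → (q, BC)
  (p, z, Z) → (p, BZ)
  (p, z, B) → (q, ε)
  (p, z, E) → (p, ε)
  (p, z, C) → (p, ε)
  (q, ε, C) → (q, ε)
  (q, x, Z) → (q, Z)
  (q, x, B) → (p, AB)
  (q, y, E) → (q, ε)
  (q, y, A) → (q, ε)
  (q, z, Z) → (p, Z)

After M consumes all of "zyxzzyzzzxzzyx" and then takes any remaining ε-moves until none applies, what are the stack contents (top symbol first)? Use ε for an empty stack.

(p, zyxzzyzzzxzzyx, Z) ⊢ (p, yxzzyzzzxzzyx, BZ) ⊢ (q, xzzyzzzxzzyx, Z) ⊢ (q, zzyzzzxzzyx, Z) ⊢ (p, zyzzzxzzyx, Z) ⊢ (p, yzzzxzzyx, BZ) ⊢ (q, zzzxzzyx, Z) ⊢ (p, zzxzzyx, Z) ⊢ (p, zxzzyx, BZ) ⊢ (q, xzzyx, Z) ⊢ (q, zzyx, Z) ⊢ (p, zyx, Z) ⊢ (p, yx, BZ) ⊢ (q, x, Z) ⊢ (q, ε, Z)
All input consumed in state q with stack Z.

Z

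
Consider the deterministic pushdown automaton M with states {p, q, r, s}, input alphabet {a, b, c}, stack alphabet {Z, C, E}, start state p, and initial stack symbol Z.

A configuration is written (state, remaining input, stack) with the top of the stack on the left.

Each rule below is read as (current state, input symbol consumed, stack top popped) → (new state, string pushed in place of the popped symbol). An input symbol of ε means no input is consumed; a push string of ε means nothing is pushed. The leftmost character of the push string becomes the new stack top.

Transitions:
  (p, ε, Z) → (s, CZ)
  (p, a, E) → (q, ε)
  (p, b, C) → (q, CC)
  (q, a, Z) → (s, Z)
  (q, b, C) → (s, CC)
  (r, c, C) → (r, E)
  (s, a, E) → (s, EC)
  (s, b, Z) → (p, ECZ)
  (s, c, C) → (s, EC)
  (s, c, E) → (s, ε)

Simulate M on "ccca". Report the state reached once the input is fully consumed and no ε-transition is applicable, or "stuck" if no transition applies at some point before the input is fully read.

s

(p, ccca, Z)
  ε-move, top Z: go to s, push CZ → (s, ccca, CZ)
  read c, top C: go to s, push EC → (s, cca, ECZ)
  read c, top E: go to s, push ε → (s, ca, CZ)
  read c, top C: go to s, push EC → (s, a, ECZ)
  read a, top E: go to s, push EC → (s, ε, ECCZ)
All input consumed; M is in state s.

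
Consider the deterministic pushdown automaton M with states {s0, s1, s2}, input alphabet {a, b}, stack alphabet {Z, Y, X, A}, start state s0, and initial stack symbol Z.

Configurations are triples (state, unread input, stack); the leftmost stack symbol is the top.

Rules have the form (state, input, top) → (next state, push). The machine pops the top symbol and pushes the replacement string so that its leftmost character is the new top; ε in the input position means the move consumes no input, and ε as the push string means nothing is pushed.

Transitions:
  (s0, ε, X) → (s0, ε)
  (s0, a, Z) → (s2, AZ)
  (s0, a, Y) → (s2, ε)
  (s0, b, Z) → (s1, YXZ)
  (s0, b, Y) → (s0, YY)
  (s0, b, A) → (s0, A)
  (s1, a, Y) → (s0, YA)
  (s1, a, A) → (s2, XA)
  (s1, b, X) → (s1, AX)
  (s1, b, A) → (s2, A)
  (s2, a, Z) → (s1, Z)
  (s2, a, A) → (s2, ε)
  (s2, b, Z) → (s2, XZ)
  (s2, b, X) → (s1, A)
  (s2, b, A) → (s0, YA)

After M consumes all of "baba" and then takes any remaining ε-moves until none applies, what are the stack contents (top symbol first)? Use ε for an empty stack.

(s0, baba, Z) ⊢ (s1, aba, YXZ) ⊢ (s0, ba, YAXZ) ⊢ (s0, a, YYAXZ) ⊢ (s2, ε, YAXZ)
All input consumed in state s2 with stack YAXZ.

YAXZ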